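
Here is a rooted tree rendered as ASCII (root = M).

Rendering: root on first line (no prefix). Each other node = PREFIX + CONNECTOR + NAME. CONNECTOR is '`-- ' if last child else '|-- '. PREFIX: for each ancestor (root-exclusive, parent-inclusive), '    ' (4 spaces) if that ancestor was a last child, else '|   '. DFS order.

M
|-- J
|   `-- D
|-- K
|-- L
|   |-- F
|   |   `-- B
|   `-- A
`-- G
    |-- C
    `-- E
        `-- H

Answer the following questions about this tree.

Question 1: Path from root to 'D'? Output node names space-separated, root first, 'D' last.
Walk down from root: M -> J -> D

Answer: M J D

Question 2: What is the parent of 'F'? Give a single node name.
Scan adjacency: F appears as child of L

Answer: L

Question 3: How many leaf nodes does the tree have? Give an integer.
Answer: 6

Derivation:
Leaves (nodes with no children): A, B, C, D, H, K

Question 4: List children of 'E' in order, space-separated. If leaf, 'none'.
Answer: H

Derivation:
Node E's children (from adjacency): H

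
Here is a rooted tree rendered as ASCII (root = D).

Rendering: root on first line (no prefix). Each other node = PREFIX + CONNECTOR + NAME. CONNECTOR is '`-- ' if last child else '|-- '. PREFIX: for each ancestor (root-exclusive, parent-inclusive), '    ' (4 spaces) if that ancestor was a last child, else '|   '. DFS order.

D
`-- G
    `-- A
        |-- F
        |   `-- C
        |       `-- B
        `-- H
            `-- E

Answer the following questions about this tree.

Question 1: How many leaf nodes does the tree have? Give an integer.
Leaves (nodes with no children): B, E

Answer: 2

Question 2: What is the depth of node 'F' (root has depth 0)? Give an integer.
Answer: 3

Derivation:
Path from root to F: D -> G -> A -> F
Depth = number of edges = 3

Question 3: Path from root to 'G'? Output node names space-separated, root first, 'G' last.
Walk down from root: D -> G

Answer: D G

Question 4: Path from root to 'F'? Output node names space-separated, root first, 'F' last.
Walk down from root: D -> G -> A -> F

Answer: D G A F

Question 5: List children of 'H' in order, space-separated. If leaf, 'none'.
Node H's children (from adjacency): E

Answer: E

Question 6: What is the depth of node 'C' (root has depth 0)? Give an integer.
Answer: 4

Derivation:
Path from root to C: D -> G -> A -> F -> C
Depth = number of edges = 4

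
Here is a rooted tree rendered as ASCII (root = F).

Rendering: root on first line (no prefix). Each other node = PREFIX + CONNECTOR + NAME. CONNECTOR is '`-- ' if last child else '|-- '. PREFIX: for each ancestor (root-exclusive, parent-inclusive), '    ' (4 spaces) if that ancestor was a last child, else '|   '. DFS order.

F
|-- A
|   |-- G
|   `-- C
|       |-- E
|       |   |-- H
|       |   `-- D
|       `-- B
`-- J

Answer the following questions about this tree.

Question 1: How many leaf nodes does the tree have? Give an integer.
Answer: 5

Derivation:
Leaves (nodes with no children): B, D, G, H, J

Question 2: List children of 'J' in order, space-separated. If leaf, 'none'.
Answer: none

Derivation:
Node J's children (from adjacency): (leaf)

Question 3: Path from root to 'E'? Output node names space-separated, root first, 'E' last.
Answer: F A C E

Derivation:
Walk down from root: F -> A -> C -> E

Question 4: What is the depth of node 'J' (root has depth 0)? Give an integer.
Answer: 1

Derivation:
Path from root to J: F -> J
Depth = number of edges = 1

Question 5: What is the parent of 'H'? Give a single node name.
Answer: E

Derivation:
Scan adjacency: H appears as child of E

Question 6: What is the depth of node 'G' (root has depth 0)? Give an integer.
Path from root to G: F -> A -> G
Depth = number of edges = 2

Answer: 2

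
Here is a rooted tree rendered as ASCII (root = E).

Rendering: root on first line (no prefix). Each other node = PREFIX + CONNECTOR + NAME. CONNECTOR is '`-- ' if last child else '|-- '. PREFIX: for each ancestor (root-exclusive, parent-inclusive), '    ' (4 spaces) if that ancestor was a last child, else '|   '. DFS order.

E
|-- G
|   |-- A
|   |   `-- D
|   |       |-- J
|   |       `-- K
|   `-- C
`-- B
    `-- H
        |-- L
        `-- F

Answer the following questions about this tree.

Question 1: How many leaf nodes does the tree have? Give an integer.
Leaves (nodes with no children): C, F, J, K, L

Answer: 5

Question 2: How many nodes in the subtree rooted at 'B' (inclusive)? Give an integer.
Subtree rooted at B contains: B, F, H, L
Count = 4

Answer: 4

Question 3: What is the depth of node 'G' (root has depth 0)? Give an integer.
Path from root to G: E -> G
Depth = number of edges = 1

Answer: 1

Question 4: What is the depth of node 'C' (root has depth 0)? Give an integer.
Path from root to C: E -> G -> C
Depth = number of edges = 2

Answer: 2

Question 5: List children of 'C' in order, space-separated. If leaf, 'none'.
Node C's children (from adjacency): (leaf)

Answer: none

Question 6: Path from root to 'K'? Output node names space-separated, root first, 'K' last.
Walk down from root: E -> G -> A -> D -> K

Answer: E G A D K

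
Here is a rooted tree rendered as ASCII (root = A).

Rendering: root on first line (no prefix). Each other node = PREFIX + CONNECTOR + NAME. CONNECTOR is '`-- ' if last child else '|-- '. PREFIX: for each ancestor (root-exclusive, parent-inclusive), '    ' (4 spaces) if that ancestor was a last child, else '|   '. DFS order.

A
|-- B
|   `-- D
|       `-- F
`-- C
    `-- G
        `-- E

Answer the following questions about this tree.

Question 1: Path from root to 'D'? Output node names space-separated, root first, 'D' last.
Walk down from root: A -> B -> D

Answer: A B D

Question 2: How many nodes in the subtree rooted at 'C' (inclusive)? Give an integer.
Answer: 3

Derivation:
Subtree rooted at C contains: C, E, G
Count = 3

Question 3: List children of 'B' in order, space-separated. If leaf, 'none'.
Answer: D

Derivation:
Node B's children (from adjacency): D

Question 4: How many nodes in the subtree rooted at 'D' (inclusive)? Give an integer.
Answer: 2

Derivation:
Subtree rooted at D contains: D, F
Count = 2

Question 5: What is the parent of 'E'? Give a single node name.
Scan adjacency: E appears as child of G

Answer: G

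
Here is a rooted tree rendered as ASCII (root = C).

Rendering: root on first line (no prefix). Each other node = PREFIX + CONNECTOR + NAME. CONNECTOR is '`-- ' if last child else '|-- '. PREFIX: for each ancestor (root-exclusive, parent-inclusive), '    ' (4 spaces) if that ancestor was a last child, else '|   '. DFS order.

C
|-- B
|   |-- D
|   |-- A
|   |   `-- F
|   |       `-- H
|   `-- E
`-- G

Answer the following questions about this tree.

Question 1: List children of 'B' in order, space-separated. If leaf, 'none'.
Answer: D A E

Derivation:
Node B's children (from adjacency): D, A, E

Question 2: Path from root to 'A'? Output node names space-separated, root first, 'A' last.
Answer: C B A

Derivation:
Walk down from root: C -> B -> A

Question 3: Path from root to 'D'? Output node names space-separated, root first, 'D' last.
Answer: C B D

Derivation:
Walk down from root: C -> B -> D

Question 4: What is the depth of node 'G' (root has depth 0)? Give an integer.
Answer: 1

Derivation:
Path from root to G: C -> G
Depth = number of edges = 1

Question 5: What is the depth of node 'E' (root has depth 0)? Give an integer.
Path from root to E: C -> B -> E
Depth = number of edges = 2

Answer: 2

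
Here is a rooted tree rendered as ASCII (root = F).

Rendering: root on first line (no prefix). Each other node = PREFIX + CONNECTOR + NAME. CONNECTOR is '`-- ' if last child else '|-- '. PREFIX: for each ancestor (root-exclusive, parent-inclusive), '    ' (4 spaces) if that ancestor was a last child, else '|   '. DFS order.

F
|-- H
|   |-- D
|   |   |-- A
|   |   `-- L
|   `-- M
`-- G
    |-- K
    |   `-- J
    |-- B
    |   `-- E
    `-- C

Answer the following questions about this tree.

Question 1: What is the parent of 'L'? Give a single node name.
Scan adjacency: L appears as child of D

Answer: D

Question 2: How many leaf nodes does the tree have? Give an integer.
Leaves (nodes with no children): A, C, E, J, L, M

Answer: 6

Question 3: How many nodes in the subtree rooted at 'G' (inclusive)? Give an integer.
Answer: 6

Derivation:
Subtree rooted at G contains: B, C, E, G, J, K
Count = 6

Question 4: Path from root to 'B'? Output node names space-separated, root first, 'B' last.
Answer: F G B

Derivation:
Walk down from root: F -> G -> B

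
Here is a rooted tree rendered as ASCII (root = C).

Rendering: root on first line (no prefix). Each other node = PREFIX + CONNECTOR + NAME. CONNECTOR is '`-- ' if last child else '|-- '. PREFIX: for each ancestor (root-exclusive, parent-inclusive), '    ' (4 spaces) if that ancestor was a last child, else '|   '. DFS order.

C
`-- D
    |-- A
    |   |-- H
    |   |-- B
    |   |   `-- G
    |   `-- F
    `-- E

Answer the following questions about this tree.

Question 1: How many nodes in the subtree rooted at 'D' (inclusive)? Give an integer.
Answer: 7

Derivation:
Subtree rooted at D contains: A, B, D, E, F, G, H
Count = 7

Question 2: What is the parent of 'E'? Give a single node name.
Answer: D

Derivation:
Scan adjacency: E appears as child of D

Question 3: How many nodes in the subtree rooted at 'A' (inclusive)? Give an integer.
Answer: 5

Derivation:
Subtree rooted at A contains: A, B, F, G, H
Count = 5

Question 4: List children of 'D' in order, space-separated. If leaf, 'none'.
Answer: A E

Derivation:
Node D's children (from adjacency): A, E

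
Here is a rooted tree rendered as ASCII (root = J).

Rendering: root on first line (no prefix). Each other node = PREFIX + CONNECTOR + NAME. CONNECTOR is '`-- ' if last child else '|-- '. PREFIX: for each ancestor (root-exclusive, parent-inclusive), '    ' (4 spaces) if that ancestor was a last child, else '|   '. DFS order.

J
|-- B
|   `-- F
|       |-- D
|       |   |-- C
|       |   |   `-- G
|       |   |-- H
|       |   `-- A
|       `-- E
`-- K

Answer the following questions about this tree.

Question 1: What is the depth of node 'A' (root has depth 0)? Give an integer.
Answer: 4

Derivation:
Path from root to A: J -> B -> F -> D -> A
Depth = number of edges = 4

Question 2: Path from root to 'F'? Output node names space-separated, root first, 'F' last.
Walk down from root: J -> B -> F

Answer: J B F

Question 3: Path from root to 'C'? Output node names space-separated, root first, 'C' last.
Walk down from root: J -> B -> F -> D -> C

Answer: J B F D C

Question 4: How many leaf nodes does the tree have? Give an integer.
Leaves (nodes with no children): A, E, G, H, K

Answer: 5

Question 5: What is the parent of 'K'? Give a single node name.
Answer: J

Derivation:
Scan adjacency: K appears as child of J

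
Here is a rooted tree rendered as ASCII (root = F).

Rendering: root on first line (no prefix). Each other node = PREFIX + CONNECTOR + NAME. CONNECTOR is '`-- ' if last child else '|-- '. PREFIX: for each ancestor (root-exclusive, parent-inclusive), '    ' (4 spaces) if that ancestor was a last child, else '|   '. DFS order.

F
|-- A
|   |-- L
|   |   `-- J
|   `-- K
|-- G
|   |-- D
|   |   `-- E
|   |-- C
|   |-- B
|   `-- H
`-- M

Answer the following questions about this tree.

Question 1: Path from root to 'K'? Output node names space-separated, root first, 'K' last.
Walk down from root: F -> A -> K

Answer: F A K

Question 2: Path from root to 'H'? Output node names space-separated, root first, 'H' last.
Answer: F G H

Derivation:
Walk down from root: F -> G -> H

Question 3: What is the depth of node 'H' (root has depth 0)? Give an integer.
Answer: 2

Derivation:
Path from root to H: F -> G -> H
Depth = number of edges = 2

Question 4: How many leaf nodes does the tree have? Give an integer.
Leaves (nodes with no children): B, C, E, H, J, K, M

Answer: 7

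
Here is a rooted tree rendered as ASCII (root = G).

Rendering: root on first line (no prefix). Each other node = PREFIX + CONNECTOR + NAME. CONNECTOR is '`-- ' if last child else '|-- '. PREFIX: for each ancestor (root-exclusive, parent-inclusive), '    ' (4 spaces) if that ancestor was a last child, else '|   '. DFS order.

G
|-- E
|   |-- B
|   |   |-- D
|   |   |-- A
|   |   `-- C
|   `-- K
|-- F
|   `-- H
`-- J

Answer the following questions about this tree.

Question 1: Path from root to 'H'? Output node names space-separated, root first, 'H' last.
Walk down from root: G -> F -> H

Answer: G F H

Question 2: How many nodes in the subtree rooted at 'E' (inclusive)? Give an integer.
Answer: 6

Derivation:
Subtree rooted at E contains: A, B, C, D, E, K
Count = 6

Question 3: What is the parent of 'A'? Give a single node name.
Answer: B

Derivation:
Scan adjacency: A appears as child of B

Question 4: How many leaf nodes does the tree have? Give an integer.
Leaves (nodes with no children): A, C, D, H, J, K

Answer: 6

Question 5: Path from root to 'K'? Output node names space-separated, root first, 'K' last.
Answer: G E K

Derivation:
Walk down from root: G -> E -> K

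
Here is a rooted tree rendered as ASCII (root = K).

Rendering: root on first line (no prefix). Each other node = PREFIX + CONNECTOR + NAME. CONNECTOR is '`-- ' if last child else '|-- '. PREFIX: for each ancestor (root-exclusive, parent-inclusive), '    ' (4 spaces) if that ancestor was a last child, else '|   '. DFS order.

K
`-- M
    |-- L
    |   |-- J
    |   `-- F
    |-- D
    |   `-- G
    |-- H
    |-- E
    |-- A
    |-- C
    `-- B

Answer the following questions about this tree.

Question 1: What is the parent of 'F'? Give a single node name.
Scan adjacency: F appears as child of L

Answer: L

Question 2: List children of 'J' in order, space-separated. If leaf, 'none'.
Node J's children (from adjacency): (leaf)

Answer: none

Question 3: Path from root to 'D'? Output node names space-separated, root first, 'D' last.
Answer: K M D

Derivation:
Walk down from root: K -> M -> D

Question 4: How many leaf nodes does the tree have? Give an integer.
Answer: 8

Derivation:
Leaves (nodes with no children): A, B, C, E, F, G, H, J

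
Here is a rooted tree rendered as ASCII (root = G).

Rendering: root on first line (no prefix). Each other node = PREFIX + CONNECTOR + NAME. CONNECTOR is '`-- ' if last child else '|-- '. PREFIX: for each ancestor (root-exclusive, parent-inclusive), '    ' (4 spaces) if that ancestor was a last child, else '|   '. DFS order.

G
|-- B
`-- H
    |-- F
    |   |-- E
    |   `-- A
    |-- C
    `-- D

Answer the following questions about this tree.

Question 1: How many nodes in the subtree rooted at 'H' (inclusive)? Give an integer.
Subtree rooted at H contains: A, C, D, E, F, H
Count = 6

Answer: 6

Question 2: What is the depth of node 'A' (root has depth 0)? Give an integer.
Answer: 3

Derivation:
Path from root to A: G -> H -> F -> A
Depth = number of edges = 3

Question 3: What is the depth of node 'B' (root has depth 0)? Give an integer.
Path from root to B: G -> B
Depth = number of edges = 1

Answer: 1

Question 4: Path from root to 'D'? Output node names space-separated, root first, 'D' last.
Answer: G H D

Derivation:
Walk down from root: G -> H -> D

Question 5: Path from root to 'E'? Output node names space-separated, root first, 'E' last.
Walk down from root: G -> H -> F -> E

Answer: G H F E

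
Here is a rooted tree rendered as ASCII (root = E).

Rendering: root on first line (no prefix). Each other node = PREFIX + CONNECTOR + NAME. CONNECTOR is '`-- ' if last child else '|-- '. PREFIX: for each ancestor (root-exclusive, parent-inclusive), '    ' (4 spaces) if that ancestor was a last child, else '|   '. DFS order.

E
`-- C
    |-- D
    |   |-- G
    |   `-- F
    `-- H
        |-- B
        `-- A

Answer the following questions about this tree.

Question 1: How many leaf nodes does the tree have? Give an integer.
Answer: 4

Derivation:
Leaves (nodes with no children): A, B, F, G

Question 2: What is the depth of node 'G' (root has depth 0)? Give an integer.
Path from root to G: E -> C -> D -> G
Depth = number of edges = 3

Answer: 3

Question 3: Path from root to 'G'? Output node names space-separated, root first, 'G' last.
Answer: E C D G

Derivation:
Walk down from root: E -> C -> D -> G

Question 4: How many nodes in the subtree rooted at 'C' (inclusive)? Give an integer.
Subtree rooted at C contains: A, B, C, D, F, G, H
Count = 7

Answer: 7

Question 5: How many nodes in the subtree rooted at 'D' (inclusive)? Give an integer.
Answer: 3

Derivation:
Subtree rooted at D contains: D, F, G
Count = 3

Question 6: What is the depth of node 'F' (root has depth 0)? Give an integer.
Path from root to F: E -> C -> D -> F
Depth = number of edges = 3

Answer: 3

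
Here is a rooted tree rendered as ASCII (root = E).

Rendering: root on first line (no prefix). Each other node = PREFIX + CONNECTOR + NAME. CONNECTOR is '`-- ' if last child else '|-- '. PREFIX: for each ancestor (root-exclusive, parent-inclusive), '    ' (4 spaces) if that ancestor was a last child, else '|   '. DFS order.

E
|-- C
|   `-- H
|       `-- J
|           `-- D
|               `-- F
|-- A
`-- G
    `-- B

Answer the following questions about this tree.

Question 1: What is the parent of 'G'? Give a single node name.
Scan adjacency: G appears as child of E

Answer: E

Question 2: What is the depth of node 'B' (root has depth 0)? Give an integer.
Answer: 2

Derivation:
Path from root to B: E -> G -> B
Depth = number of edges = 2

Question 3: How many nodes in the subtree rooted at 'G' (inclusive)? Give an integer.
Subtree rooted at G contains: B, G
Count = 2

Answer: 2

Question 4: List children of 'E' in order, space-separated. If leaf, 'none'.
Answer: C A G

Derivation:
Node E's children (from adjacency): C, A, G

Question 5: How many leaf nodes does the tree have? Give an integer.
Leaves (nodes with no children): A, B, F

Answer: 3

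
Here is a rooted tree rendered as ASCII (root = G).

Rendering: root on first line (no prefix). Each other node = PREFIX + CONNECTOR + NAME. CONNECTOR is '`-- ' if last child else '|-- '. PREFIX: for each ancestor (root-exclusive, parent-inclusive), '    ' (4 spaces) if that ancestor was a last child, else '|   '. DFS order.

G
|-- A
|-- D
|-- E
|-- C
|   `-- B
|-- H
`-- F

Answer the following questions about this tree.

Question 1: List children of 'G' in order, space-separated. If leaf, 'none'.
Node G's children (from adjacency): A, D, E, C, H, F

Answer: A D E C H F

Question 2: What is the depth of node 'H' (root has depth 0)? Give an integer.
Answer: 1

Derivation:
Path from root to H: G -> H
Depth = number of edges = 1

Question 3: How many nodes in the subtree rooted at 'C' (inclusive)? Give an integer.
Subtree rooted at C contains: B, C
Count = 2

Answer: 2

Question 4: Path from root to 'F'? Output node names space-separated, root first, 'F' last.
Answer: G F

Derivation:
Walk down from root: G -> F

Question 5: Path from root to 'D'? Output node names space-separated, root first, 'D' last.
Walk down from root: G -> D

Answer: G D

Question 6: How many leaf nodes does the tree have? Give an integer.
Leaves (nodes with no children): A, B, D, E, F, H

Answer: 6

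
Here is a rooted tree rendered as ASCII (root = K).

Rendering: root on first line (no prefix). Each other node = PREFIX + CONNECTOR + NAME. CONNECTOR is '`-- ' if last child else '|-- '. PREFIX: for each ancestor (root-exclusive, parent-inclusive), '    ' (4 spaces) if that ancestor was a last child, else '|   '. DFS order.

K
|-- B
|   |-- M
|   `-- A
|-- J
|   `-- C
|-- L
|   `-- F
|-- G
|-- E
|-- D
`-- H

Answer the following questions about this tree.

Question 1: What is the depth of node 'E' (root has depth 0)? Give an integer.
Path from root to E: K -> E
Depth = number of edges = 1

Answer: 1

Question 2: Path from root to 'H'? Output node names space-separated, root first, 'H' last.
Walk down from root: K -> H

Answer: K H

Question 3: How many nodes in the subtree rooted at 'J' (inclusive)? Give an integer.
Answer: 2

Derivation:
Subtree rooted at J contains: C, J
Count = 2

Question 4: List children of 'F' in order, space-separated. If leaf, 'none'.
Answer: none

Derivation:
Node F's children (from adjacency): (leaf)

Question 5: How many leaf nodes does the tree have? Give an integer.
Leaves (nodes with no children): A, C, D, E, F, G, H, M

Answer: 8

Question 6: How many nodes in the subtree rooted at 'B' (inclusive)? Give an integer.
Answer: 3

Derivation:
Subtree rooted at B contains: A, B, M
Count = 3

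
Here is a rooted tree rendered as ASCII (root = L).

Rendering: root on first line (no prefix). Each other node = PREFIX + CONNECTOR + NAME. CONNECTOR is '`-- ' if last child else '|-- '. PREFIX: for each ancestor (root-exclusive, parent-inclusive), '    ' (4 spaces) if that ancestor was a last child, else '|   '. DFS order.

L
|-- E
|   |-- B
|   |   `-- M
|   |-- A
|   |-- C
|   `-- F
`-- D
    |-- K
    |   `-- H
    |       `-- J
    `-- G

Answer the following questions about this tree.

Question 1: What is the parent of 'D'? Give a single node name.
Scan adjacency: D appears as child of L

Answer: L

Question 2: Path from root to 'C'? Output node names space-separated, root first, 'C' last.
Answer: L E C

Derivation:
Walk down from root: L -> E -> C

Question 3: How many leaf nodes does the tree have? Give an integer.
Answer: 6

Derivation:
Leaves (nodes with no children): A, C, F, G, J, M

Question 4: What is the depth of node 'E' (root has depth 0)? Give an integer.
Path from root to E: L -> E
Depth = number of edges = 1

Answer: 1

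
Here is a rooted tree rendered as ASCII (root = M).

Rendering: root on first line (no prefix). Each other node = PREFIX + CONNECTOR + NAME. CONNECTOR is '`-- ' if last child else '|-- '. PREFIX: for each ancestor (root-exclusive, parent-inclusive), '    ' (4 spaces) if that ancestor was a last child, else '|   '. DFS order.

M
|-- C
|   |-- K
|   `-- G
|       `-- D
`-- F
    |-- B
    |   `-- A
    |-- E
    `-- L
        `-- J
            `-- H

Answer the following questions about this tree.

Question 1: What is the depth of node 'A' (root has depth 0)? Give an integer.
Path from root to A: M -> F -> B -> A
Depth = number of edges = 3

Answer: 3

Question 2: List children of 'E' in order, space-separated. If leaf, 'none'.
Node E's children (from adjacency): (leaf)

Answer: none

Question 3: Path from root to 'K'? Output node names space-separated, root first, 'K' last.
Walk down from root: M -> C -> K

Answer: M C K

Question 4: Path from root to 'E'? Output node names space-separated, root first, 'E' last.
Walk down from root: M -> F -> E

Answer: M F E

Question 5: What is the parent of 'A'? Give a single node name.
Scan adjacency: A appears as child of B

Answer: B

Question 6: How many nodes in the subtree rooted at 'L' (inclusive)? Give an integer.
Answer: 3

Derivation:
Subtree rooted at L contains: H, J, L
Count = 3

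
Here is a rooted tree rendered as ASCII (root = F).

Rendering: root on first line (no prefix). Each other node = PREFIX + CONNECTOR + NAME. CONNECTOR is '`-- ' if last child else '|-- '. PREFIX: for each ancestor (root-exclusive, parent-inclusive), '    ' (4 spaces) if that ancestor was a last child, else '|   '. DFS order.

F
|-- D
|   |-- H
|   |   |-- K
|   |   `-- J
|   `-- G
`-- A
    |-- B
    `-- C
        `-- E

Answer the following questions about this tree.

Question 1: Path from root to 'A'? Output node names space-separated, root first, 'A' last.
Walk down from root: F -> A

Answer: F A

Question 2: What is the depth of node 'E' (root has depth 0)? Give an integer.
Path from root to E: F -> A -> C -> E
Depth = number of edges = 3

Answer: 3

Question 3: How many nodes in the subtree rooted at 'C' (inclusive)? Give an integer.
Subtree rooted at C contains: C, E
Count = 2

Answer: 2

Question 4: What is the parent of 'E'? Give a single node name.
Scan adjacency: E appears as child of C

Answer: C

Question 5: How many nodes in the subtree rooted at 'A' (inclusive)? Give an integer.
Answer: 4

Derivation:
Subtree rooted at A contains: A, B, C, E
Count = 4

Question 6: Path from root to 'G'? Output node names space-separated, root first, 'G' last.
Walk down from root: F -> D -> G

Answer: F D G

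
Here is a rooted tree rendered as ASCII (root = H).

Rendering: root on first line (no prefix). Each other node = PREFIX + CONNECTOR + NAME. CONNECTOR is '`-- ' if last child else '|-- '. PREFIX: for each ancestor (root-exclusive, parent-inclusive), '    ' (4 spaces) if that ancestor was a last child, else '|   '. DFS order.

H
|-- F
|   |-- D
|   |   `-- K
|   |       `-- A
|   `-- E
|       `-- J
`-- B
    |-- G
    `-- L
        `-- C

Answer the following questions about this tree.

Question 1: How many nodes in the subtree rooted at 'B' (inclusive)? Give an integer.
Answer: 4

Derivation:
Subtree rooted at B contains: B, C, G, L
Count = 4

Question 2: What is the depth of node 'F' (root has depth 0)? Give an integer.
Answer: 1

Derivation:
Path from root to F: H -> F
Depth = number of edges = 1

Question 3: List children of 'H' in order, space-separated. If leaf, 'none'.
Answer: F B

Derivation:
Node H's children (from adjacency): F, B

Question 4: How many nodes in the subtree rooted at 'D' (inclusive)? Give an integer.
Answer: 3

Derivation:
Subtree rooted at D contains: A, D, K
Count = 3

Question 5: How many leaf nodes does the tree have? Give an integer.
Leaves (nodes with no children): A, C, G, J

Answer: 4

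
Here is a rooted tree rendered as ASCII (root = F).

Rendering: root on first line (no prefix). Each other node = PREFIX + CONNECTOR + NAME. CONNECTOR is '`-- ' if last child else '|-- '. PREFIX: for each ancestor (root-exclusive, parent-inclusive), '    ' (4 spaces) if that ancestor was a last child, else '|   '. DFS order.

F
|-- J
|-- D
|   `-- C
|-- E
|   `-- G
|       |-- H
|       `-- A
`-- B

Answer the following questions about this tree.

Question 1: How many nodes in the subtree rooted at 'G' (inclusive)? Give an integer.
Subtree rooted at G contains: A, G, H
Count = 3

Answer: 3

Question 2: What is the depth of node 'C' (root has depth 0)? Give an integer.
Answer: 2

Derivation:
Path from root to C: F -> D -> C
Depth = number of edges = 2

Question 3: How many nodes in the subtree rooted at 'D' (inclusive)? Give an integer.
Subtree rooted at D contains: C, D
Count = 2

Answer: 2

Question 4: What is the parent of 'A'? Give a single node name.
Scan adjacency: A appears as child of G

Answer: G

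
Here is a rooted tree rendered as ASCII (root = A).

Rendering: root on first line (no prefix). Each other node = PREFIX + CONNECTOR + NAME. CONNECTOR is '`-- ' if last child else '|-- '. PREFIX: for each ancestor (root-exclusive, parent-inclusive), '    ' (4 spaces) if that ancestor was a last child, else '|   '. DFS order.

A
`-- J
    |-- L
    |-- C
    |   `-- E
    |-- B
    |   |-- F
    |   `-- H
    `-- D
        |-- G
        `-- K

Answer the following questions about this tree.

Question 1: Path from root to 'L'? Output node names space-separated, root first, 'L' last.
Walk down from root: A -> J -> L

Answer: A J L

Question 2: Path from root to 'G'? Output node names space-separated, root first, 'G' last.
Answer: A J D G

Derivation:
Walk down from root: A -> J -> D -> G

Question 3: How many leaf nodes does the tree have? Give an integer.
Leaves (nodes with no children): E, F, G, H, K, L

Answer: 6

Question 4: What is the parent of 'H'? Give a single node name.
Scan adjacency: H appears as child of B

Answer: B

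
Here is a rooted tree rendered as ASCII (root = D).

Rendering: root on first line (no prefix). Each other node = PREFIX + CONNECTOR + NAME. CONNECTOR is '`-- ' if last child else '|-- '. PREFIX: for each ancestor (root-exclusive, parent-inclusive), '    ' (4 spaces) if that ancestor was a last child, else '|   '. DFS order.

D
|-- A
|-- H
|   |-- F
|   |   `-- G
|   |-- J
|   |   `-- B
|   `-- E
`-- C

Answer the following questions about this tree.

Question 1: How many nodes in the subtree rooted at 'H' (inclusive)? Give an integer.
Subtree rooted at H contains: B, E, F, G, H, J
Count = 6

Answer: 6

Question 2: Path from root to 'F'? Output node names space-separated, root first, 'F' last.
Walk down from root: D -> H -> F

Answer: D H F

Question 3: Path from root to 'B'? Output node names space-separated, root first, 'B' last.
Answer: D H J B

Derivation:
Walk down from root: D -> H -> J -> B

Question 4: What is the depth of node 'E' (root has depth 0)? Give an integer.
Answer: 2

Derivation:
Path from root to E: D -> H -> E
Depth = number of edges = 2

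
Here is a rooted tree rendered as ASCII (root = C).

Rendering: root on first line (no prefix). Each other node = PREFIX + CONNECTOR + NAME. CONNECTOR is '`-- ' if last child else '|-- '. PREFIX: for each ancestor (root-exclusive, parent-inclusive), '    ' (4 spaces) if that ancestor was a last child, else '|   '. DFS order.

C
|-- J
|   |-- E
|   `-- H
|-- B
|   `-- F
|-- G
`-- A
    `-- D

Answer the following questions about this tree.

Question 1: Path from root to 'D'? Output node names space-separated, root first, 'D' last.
Answer: C A D

Derivation:
Walk down from root: C -> A -> D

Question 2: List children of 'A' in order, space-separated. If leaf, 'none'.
Answer: D

Derivation:
Node A's children (from adjacency): D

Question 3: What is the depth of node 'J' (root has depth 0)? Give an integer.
Answer: 1

Derivation:
Path from root to J: C -> J
Depth = number of edges = 1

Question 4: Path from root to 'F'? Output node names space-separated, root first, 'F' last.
Answer: C B F

Derivation:
Walk down from root: C -> B -> F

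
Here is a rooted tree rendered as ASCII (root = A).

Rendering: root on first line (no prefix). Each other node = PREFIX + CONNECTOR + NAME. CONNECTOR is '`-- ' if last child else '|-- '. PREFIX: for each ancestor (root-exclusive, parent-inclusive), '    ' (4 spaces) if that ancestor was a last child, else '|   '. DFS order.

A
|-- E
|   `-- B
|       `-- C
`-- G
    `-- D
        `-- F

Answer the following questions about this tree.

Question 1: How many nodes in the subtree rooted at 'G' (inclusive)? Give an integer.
Answer: 3

Derivation:
Subtree rooted at G contains: D, F, G
Count = 3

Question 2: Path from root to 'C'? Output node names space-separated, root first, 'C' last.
Answer: A E B C

Derivation:
Walk down from root: A -> E -> B -> C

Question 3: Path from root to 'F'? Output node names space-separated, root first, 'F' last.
Walk down from root: A -> G -> D -> F

Answer: A G D F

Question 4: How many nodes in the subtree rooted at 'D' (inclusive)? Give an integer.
Answer: 2

Derivation:
Subtree rooted at D contains: D, F
Count = 2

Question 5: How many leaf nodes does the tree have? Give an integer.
Answer: 2

Derivation:
Leaves (nodes with no children): C, F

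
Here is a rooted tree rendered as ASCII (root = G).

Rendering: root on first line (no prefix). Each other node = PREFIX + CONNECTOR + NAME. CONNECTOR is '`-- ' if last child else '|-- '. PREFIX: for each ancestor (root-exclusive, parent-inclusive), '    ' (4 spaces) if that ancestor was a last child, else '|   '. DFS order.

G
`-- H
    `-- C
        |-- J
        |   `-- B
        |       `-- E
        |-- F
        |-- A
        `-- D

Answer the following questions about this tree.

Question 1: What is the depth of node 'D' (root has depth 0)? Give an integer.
Answer: 3

Derivation:
Path from root to D: G -> H -> C -> D
Depth = number of edges = 3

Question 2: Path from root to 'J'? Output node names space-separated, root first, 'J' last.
Walk down from root: G -> H -> C -> J

Answer: G H C J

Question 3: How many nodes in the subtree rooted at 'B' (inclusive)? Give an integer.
Subtree rooted at B contains: B, E
Count = 2

Answer: 2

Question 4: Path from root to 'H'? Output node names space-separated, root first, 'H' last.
Walk down from root: G -> H

Answer: G H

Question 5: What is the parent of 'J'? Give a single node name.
Answer: C

Derivation:
Scan adjacency: J appears as child of C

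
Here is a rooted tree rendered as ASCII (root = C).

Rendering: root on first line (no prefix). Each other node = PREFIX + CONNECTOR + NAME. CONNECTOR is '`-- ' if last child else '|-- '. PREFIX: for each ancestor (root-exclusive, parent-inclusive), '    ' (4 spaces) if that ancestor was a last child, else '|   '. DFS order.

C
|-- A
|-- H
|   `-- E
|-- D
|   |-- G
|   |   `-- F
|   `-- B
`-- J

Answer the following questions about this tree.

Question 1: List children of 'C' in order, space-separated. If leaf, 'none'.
Node C's children (from adjacency): A, H, D, J

Answer: A H D J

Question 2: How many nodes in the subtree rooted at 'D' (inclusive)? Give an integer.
Answer: 4

Derivation:
Subtree rooted at D contains: B, D, F, G
Count = 4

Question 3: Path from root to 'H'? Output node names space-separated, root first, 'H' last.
Answer: C H

Derivation:
Walk down from root: C -> H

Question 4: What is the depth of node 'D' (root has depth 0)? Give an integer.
Path from root to D: C -> D
Depth = number of edges = 1

Answer: 1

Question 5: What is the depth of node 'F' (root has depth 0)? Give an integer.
Path from root to F: C -> D -> G -> F
Depth = number of edges = 3

Answer: 3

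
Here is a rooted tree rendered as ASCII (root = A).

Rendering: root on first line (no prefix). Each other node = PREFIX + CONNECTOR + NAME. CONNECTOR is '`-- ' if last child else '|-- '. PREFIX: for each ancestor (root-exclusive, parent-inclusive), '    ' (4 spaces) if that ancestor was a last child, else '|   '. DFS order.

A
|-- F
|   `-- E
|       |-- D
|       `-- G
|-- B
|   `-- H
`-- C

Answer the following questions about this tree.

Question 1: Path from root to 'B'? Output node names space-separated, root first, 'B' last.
Answer: A B

Derivation:
Walk down from root: A -> B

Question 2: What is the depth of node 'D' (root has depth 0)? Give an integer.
Path from root to D: A -> F -> E -> D
Depth = number of edges = 3

Answer: 3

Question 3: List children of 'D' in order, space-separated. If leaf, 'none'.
Node D's children (from adjacency): (leaf)

Answer: none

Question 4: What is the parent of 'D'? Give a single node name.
Scan adjacency: D appears as child of E

Answer: E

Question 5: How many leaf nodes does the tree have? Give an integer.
Leaves (nodes with no children): C, D, G, H

Answer: 4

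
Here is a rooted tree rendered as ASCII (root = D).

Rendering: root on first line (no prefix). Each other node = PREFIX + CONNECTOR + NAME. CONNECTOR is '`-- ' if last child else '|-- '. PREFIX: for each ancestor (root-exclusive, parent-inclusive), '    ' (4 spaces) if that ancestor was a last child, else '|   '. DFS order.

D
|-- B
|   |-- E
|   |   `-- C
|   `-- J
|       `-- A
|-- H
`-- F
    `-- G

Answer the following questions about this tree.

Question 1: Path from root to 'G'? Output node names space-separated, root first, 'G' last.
Walk down from root: D -> F -> G

Answer: D F G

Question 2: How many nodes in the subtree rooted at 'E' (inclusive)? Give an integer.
Answer: 2

Derivation:
Subtree rooted at E contains: C, E
Count = 2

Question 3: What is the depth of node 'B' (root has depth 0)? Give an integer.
Answer: 1

Derivation:
Path from root to B: D -> B
Depth = number of edges = 1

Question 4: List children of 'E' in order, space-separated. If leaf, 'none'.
Answer: C

Derivation:
Node E's children (from adjacency): C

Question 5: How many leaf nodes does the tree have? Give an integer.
Leaves (nodes with no children): A, C, G, H

Answer: 4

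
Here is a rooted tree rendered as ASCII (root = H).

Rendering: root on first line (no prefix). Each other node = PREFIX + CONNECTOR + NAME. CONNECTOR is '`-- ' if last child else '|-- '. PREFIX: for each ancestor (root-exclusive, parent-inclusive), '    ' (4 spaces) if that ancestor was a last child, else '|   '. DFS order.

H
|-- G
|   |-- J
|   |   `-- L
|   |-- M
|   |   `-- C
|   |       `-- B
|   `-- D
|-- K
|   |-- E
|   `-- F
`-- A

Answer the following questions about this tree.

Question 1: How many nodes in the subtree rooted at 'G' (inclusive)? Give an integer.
Subtree rooted at G contains: B, C, D, G, J, L, M
Count = 7

Answer: 7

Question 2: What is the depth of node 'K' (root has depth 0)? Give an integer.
Answer: 1

Derivation:
Path from root to K: H -> K
Depth = number of edges = 1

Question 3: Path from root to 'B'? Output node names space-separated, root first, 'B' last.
Answer: H G M C B

Derivation:
Walk down from root: H -> G -> M -> C -> B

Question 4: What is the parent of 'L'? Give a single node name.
Answer: J

Derivation:
Scan adjacency: L appears as child of J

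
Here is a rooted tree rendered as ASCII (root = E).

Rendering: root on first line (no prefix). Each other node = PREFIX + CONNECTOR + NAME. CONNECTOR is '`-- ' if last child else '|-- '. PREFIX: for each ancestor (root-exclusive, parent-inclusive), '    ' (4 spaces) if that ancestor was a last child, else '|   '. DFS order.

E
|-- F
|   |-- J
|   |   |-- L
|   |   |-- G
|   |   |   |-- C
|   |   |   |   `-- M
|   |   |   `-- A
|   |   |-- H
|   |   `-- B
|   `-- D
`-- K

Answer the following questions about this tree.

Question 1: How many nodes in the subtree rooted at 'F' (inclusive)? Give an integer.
Answer: 10

Derivation:
Subtree rooted at F contains: A, B, C, D, F, G, H, J, L, M
Count = 10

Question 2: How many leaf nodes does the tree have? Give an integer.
Answer: 7

Derivation:
Leaves (nodes with no children): A, B, D, H, K, L, M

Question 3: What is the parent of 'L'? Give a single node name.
Scan adjacency: L appears as child of J

Answer: J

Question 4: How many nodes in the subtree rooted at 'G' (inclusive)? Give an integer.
Subtree rooted at G contains: A, C, G, M
Count = 4

Answer: 4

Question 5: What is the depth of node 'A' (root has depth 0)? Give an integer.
Answer: 4

Derivation:
Path from root to A: E -> F -> J -> G -> A
Depth = number of edges = 4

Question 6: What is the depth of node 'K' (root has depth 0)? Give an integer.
Answer: 1

Derivation:
Path from root to K: E -> K
Depth = number of edges = 1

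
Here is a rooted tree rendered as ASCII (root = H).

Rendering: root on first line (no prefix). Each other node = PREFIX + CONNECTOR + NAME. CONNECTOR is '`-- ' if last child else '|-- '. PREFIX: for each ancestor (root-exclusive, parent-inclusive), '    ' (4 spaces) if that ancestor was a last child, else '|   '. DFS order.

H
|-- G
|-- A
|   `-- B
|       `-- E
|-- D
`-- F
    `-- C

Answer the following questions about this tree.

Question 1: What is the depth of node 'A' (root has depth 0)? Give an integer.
Path from root to A: H -> A
Depth = number of edges = 1

Answer: 1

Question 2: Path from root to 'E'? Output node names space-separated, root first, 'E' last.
Answer: H A B E

Derivation:
Walk down from root: H -> A -> B -> E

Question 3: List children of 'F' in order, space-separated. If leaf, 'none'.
Node F's children (from adjacency): C

Answer: C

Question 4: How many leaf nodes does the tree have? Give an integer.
Answer: 4

Derivation:
Leaves (nodes with no children): C, D, E, G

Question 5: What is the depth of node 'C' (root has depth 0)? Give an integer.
Path from root to C: H -> F -> C
Depth = number of edges = 2

Answer: 2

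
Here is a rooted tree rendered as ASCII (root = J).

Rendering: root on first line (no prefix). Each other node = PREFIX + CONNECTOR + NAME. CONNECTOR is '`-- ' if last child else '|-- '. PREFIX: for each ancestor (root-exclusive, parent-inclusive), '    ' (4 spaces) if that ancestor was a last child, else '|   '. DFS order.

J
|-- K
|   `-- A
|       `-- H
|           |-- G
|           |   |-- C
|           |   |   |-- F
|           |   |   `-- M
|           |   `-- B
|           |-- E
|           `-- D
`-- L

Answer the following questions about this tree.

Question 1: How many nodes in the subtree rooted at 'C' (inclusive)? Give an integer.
Answer: 3

Derivation:
Subtree rooted at C contains: C, F, M
Count = 3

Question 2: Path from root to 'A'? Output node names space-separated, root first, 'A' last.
Answer: J K A

Derivation:
Walk down from root: J -> K -> A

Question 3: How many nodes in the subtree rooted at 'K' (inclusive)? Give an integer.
Subtree rooted at K contains: A, B, C, D, E, F, G, H, K, M
Count = 10

Answer: 10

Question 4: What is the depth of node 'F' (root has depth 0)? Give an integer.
Answer: 6

Derivation:
Path from root to F: J -> K -> A -> H -> G -> C -> F
Depth = number of edges = 6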